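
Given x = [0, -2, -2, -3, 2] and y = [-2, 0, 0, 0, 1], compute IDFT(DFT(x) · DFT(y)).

(x ⊛ y)[n] = Σ(m=0 to 4) x[m] · y[(n-m) mod 5]

Computing each output sample:
(x ⊛ y)[0] = -2
(x ⊛ y)[1] = 2
(x ⊛ y)[2] = 1
(x ⊛ y)[3] = 8
(x ⊛ y)[4] = -4

x ⊛ y = [-2, 2, 1, 8, -4]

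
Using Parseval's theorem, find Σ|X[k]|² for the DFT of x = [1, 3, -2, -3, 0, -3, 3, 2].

Parseval: Σ|x[n]|² = (1/N)Σ|X[k]|², so Σ|X[k]|² = N·Σ|x[n]|² = 8·45.0000

Σ|X[k]|² = N·Σ|x[n]|² = 8·45.0000 = 360.0000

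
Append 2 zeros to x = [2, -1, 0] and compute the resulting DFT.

Original 3-point DFT: [1, 2.5000+0.8660i, 2.5000-0.8660i]
Zero-padded 5-point DFT provides frequency interpolation.

DFT_5([x, 0, ...]) = [1, 1.6910+0.9511i, 2.8090+0.5878i, 2.8090-0.5878i, 1.6910-0.9511i]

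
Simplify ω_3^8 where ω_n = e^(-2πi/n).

Since ω_3^3 = 1, powers reduce modulo 3.
8 mod 3 = 2
So ω_3^8 = ω_3^2 = e^(-2πi·2/3)

ω_3^8 = ω_3^2 = -0.5000+0.8660i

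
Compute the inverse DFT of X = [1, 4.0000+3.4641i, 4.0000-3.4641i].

x[n] = (1/3) Σ(k=0 to 2) X[k] · e^(2πikn/3)

Computing each x[n]:
x[0] = 3
x[1] = -3
x[2] = 1

x = [3, -3, 1]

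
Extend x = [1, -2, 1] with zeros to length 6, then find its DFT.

Original 3-point DFT: [0, 1.5000+2.5981i, 1.5000-2.5981i]
Zero-padded 6-point DFT provides frequency interpolation.

DFT_6([x, 0, ...]) = [0, -0.5000+0.8660i, 1.5000+2.5981i, 4, 1.5000-2.5981i, -0.5000-0.8660i]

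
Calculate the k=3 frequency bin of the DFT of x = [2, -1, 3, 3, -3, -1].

X[3] = Σ(n=0 to 5) x[n] · ω_6^(3n) where ω_6 = e^(-2πi/6)
= (2)·ω_6^0 + (-1)·ω_6^3 + (3)·ω_6^6 + (3)·ω_6^9 + (-3)·ω_6^12 + (-1)·ω_6^15

X[3] = 1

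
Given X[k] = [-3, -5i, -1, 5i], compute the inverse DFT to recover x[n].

x[n] = (1/4) Σ(k=0 to 3) X[k] · e^(2πikn/4)

Computing each x[n]:
x[0] = -1
x[1] = 2
x[2] = -1
x[3] = -3

x = [-1, 2, -1, -3]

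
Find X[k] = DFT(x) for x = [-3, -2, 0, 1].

X[k] = Σ(n=0 to 3) x[n] · ω_4^(nk)
where ω_4 = e^(-2πi/4)

Computing each X[k]:
X[0] = -4
X[1] = -3+3i
X[2] = -2
X[3] = -3-3i

X = [-4, -3+3i, -2, -3-3i]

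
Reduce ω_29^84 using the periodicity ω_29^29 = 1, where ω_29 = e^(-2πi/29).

Since ω_29^29 = 1, powers reduce modulo 29.
84 mod 29 = 26
So ω_29^84 = ω_29^26 = e^(-2πi·26/29)

ω_29^84 = ω_29^26 = 0.7961+0.6052i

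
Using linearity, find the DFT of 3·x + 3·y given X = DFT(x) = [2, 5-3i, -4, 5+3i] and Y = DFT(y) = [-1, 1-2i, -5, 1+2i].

By linearity: DFT(3x + 3y) = 3·DFT(x) + 3·DFT(y)
= 3·[2, 5-3i, -4, 5+3i] + 3·[-1, 1-2i, -5, 1+2i]

Computing element-wise:
Z[0] = 3·(2) + 3·(-1) = 3
Z[1] = 3·(5-3i) + 3·(1-2i) = 18-15i
Z[2] = 3·(-4) + 3·(-5) = -27
Z[3] = 3·(5+3i) + 3·(1+2i) = 18+15i

DFT(3x + 3y) = 3·X + 3·Y = [3, 18-15i, -27, 18+15i]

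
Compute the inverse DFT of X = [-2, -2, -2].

x[n] = (1/3) Σ(k=0 to 2) X[k] · e^(2πikn/3)

Computing each x[n]:
x[0] = -2
x[1] = 0
x[2] = 0

x = [-2, 0, 0]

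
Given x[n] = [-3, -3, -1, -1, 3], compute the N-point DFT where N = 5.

X[k] = Σ(n=0 to 4) x[n] · ω_5^(nk)
where ω_5 = e^(-2πi/5)

Computing each X[k]:
X[0] = -5
X[1] = -1.3820+5.7063i
X[2] = -3.6180+3.5267i
X[3] = -3.6180-3.5267i
X[4] = -1.3820-5.7063i

X = [-5, -1.3820+5.7063i, -3.6180+3.5267i, -3.6180-3.5267i, -1.3820-5.7063i]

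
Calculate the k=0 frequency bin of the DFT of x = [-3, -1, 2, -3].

X[0] = Σ(n=0 to 3) x[n] · ω_4^0 = Σ x[n]
= (-3) + (-1) + (2) + (-3)

X[0] = -5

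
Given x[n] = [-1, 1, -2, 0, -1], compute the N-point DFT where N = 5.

X[k] = Σ(n=0 to 4) x[n] · ω_5^(nk)
where ω_5 = e^(-2πi/5)

Computing each X[k]:
X[0] = -3
X[1] = 0.6180-0.7265i
X[2] = -1.6180-3.0777i
X[3] = -1.6180+3.0777i
X[4] = 0.6180+0.7265i

X = [-3, 0.6180-0.7265i, -1.6180-3.0777i, -1.6180+3.0777i, 0.6180+0.7265i]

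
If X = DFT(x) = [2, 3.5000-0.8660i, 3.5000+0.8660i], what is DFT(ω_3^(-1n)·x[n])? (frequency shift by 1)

Modulation property: DFT(ω_3^(-1n)·x[n]) = X[(k-1) mod 3], so circularly shift X by 1 positions.

X[k-1] = [3.5000+0.8660i, 2, 3.5000-0.8660i]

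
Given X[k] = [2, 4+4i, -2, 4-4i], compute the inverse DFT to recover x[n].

x[n] = (1/4) Σ(k=0 to 3) X[k] · e^(2πikn/4)

Computing each x[n]:
x[0] = 2
x[1] = -1
x[2] = -2
x[3] = 3

x = [2, -1, -2, 3]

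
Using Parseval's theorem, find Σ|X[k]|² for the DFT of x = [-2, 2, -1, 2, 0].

Parseval: Σ|x[n]|² = (1/N)Σ|X[k]|², so Σ|X[k]|² = N·Σ|x[n]|² = 5·13.0000

Σ|X[k]|² = N·Σ|x[n]|² = 5·13.0000 = 65.0000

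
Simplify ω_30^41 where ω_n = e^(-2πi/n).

Since ω_30^30 = 1, powers reduce modulo 30.
41 mod 30 = 11
So ω_30^41 = ω_30^11 = e^(-2πi·11/30)

ω_30^41 = ω_30^11 = -0.6691-0.7431i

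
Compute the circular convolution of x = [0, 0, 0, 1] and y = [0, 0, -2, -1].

(x ⊛ y)[n] = Σ(m=0 to 3) x[m] · y[(n-m) mod 4]

Computing each output sample:
(x ⊛ y)[0] = 0
(x ⊛ y)[1] = -2
(x ⊛ y)[2] = -1
(x ⊛ y)[3] = 0

x ⊛ y = [0, -2, -1, 0]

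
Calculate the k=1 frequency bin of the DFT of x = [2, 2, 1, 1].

X[1] = Σ(n=0 to 3) x[n] · ω_4^(1n) where ω_4 = e^(-2πi/4)
= (2)·ω_4^0 + (2)·ω_4^1 + (1)·ω_4^2 + (1)·ω_4^3

X[1] = 1-1i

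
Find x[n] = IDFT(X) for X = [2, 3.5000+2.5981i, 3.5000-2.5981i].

x[n] = (1/3) Σ(k=0 to 2) X[k] · e^(2πikn/3)

Computing each x[n]:
x[0] = 3
x[1] = -2
x[2] = 1

x = [3, -2, 1]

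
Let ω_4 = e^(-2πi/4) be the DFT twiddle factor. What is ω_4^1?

ω_4^1 = e^(-2πi·1/4)
= cos(-2π·1/4) + i·sin(-2π·1/4)
= cos(-2π/4) + i·sin(-2π/4)

ω_4^1 = cos(-2π/4) + i·sin(-2π/4) = -1i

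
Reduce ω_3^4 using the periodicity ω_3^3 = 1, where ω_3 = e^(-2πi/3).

Since ω_3^3 = 1, powers reduce modulo 3.
4 mod 3 = 1
So ω_3^4 = ω_3^1 = e^(-2πi·1/3)

ω_3^4 = ω_3^1 = -0.5000-0.8660i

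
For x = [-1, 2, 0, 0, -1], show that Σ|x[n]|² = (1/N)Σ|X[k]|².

Time domain:
Σ|x[n]|² = |-1|² + |2|² + |0|² + |0|² + |-1|² = 6.0000

Frequency domain:
(1/5)Σ|X[k]|² = (1/5)(|0|² + |-0.6910-2.8532i|² + |-1.8090-1.7634i|² + |-1.8090+1.7634i|² + |-0.6910+2.8532i|²) = (1/5)·30.0000 = 6.0000

Both sides agree, confirming Parseval's theorem.

Σ|x[n]|² = (1/N)Σ|X[k]|² = 6.0000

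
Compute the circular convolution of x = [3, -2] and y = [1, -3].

(x ⊛ y)[n] = Σ(m=0 to 1) x[m] · y[(n-m) mod 2]

Computing each output sample:
(x ⊛ y)[0] = 9
(x ⊛ y)[1] = -11

x ⊛ y = [9, -11]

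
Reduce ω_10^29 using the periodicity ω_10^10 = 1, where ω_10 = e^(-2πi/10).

Since ω_10^10 = 1, powers reduce modulo 10.
29 mod 10 = 9
So ω_10^29 = ω_10^9 = e^(-2πi·9/10)

ω_10^29 = ω_10^9 = 0.8090+0.5878i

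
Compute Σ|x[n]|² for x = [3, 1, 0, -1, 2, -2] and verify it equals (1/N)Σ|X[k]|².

Time domain:
Σ|x[n]|² = |3|² + |1|² + |0|² + |-1|² + |2|² + |-2|² = 19.0000

Frequency domain:
(1/6)Σ|X[k]|² = (1/6)(|3|² + |2.5000-0.8660i|² + |1.5000-4.3301i|² + |7|² + |1.5000+4.3301i|² + |2.5000+0.8660i|²) = (1/6)·114.0000 = 19.0000

Both sides agree, confirming Parseval's theorem.

Σ|x[n]|² = (1/N)Σ|X[k]|² = 19.0000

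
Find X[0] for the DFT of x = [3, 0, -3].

X[0] = Σ(n=0 to 2) x[n] · ω_3^0 = Σ x[n]
= (3) + (0) + (-3)

X[0] = 0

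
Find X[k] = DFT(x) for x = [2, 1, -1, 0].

X[k] = Σ(n=0 to 3) x[n] · ω_4^(nk)
where ω_4 = e^(-2πi/4)

Computing each X[k]:
X[0] = 2
X[1] = 3-1i
X[2] = 0
X[3] = 3+1i

X = [2, 3-1i, 0, 3+1i]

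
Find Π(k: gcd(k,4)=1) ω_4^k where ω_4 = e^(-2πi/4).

The primitive 4th roots of unity are ω_4^k for k coprime to 4: k ∈ {1, 3}
Their product equals the constant term of the cyclotomic polynomial Φ_4(x) up to sign.
For n ≥ 3, the product of all primitive nth roots of unity is 1. (For n=1 it is 1; for n=2 it is -1.)

1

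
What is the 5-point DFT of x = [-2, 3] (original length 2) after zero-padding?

Original 2-point DFT: [1, -5]
Zero-padded 5-point DFT provides frequency interpolation.

DFT_5([x, 0, ...]) = [1, -1.0729-2.8532i, -4.4271-1.7634i, -4.4271+1.7634i, -1.0729+2.8532i]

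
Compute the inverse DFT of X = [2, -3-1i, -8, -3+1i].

x[n] = (1/4) Σ(k=0 to 3) X[k] · e^(2πikn/4)

Computing each x[n]:
x[0] = -3
x[1] = 3
x[2] = 0
x[3] = 2

x = [-3, 3, 0, 2]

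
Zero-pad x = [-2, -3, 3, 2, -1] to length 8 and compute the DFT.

Original 5-point DFT: [-1, -7.2812+1.3143i, 2.7812+2.1266i, 2.7812-2.1266i, -7.2812-1.3143i]
Zero-padded 8-point DFT provides frequency interpolation.

DFT_8([x, 0, ...]) = [-1, -4.5355-2.2929i, -6+5i, 2.5355+3.7071i, 1, 2.5355-3.7071i, -6-5i, -4.5355+2.2929i]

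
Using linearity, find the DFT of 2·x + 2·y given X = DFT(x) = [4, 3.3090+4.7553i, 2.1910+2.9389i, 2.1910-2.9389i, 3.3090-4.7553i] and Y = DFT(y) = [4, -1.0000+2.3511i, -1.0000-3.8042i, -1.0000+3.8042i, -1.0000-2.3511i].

By linearity: DFT(2x + 2y) = 2·DFT(x) + 2·DFT(y)
= 2·[4, 3.3090+4.7553i, 2.1910+2.9389i, 2.1910-2.9389i, 3.3090-4.7553i] + 2·[4, -1.0000+2.3511i, -1.0000-3.8042i, -1.0000+3.8042i, -1.0000-2.3511i]

Computing element-wise:
Z[0] = 2·(4) + 2·(4) = 16
Z[1] = 2·(3.3090+4.7553i) + 2·(-1.0000+2.3511i) = 4.6180+14.2128i
Z[2] = 2·(2.1910+2.9389i) + 2·(-1.0000-3.8042i) = 2.3820-1.7306i
Z[3] = 2·(2.1910-2.9389i) + 2·(-1.0000+3.8042i) = 2.3820+1.7306i
Z[4] = 2·(3.3090-4.7553i) + 2·(-1.0000-2.3511i) = 4.6180-14.2128i

DFT(2x + 2y) = 2·X + 2·Y = [16, 4.6180+14.2128i, 2.3820-1.7306i, 2.3820+1.7306i, 4.6180-14.2128i]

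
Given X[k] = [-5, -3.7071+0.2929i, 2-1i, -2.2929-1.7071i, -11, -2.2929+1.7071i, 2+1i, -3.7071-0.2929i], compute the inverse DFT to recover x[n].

x[n] = (1/8) Σ(k=0 to 7) X[k] · e^(2πikn/8)

Computing each x[n]:
x[0] = -3
x[1] = 1
x[2] = -3
x[3] = 1
x[4] = 0
x[5] = 1
x[6] = -2
x[7] = 0

x = [-3, 1, -3, 1, 0, 1, -2, 0]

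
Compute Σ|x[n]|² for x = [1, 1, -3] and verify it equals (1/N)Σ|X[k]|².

Time domain:
Σ|x[n]|² = |1|² + |1|² + |-3|² = 11.0000

Frequency domain:
(1/3)Σ|X[k]|² = (1/3)(|-1|² + |2.0000-3.4641i|² + |2.0000+3.4641i|²) = (1/3)·33.0000 = 11.0000

Both sides agree, confirming Parseval's theorem.

Σ|x[n]|² = (1/N)Σ|X[k]|² = 11.0000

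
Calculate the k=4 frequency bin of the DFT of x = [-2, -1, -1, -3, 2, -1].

X[4] = Σ(n=0 to 5) x[n] · ω_6^(4n) where ω_6 = e^(-2πi/6)
= (-2)·ω_6^0 + (-1)·ω_6^4 + (-1)·ω_6^8 + (-3)·ω_6^12 + (2)·ω_6^16 + (-1)·ω_6^20

X[4] = -4.5000+2.5981i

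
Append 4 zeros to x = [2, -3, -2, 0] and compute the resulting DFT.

Original 4-point DFT: [-3, 4+3i, 3, 4-3i]
Zero-padded 8-point DFT provides frequency interpolation.

DFT_8([x, 0, ...]) = [-3, -0.1213+4.1213i, 4+3i, 4.1213+0.1213i, 3, 4.1213-0.1213i, 4-3i, -0.1213-4.1213i]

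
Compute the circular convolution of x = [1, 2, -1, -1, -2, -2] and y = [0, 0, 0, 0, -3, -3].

(x ⊛ y)[n] = Σ(m=0 to 5) x[m] · y[(n-m) mod 6]

Computing each output sample:
(x ⊛ y)[0] = -3
(x ⊛ y)[1] = 6
(x ⊛ y)[2] = 9
(x ⊛ y)[3] = 12
(x ⊛ y)[4] = 3
(x ⊛ y)[5] = -9

x ⊛ y = [-3, 6, 9, 12, 3, -9]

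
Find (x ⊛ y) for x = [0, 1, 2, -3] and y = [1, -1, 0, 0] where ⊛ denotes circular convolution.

(x ⊛ y)[n] = Σ(m=0 to 3) x[m] · y[(n-m) mod 4]

Computing each output sample:
(x ⊛ y)[0] = 3
(x ⊛ y)[1] = 1
(x ⊛ y)[2] = 1
(x ⊛ y)[3] = -5

x ⊛ y = [3, 1, 1, -5]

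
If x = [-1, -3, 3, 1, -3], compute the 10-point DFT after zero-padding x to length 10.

Original 5-point DFT: [-3, -6.0902-1.1756i, 5.0902+1.9021i, 5.0902-1.9021i, -6.0902+1.1756i]
Zero-padded 10-point DFT provides frequency interpolation.

DFT_10([x, 0, ...]) = [-3, -0.3820-0.2775i, -6.0902-1.1756i, -2.6180+8.0575i, 5.0902+1.9021i, 1, 5.0902-1.9021i, -2.6180-8.0575i, -6.0902+1.1756i, -0.3820+0.2775i]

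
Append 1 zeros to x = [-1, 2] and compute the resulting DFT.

Original 2-point DFT: [1, -3]
Zero-padded 3-point DFT provides frequency interpolation.

DFT_3([x, 0, ...]) = [1, -2.0000-1.7321i, -2.0000+1.7321i]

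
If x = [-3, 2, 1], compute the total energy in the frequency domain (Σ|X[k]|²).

Parseval: Σ|x[n]|² = (1/N)Σ|X[k]|², so Σ|X[k]|² = N·Σ|x[n]|² = 3·14.0000

Σ|X[k]|² = N·Σ|x[n]|² = 3·14.0000 = 42.0000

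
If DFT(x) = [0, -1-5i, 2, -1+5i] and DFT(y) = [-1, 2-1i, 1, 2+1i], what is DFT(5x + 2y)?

By linearity: DFT(5x + 2y) = 5·DFT(x) + 2·DFT(y)
= 5·[0, -1-5i, 2, -1+5i] + 2·[-1, 2-1i, 1, 2+1i]

Computing element-wise:
Z[0] = 5·(0) + 2·(-1) = -2
Z[1] = 5·(-1-5i) + 2·(2-1i) = -1-27i
Z[2] = 5·(2) + 2·(1) = 12
Z[3] = 5·(-1+5i) + 2·(2+1i) = -1+27i

DFT(5x + 2y) = 5·X + 2·Y = [-2, -1-27i, 12, -1+27i]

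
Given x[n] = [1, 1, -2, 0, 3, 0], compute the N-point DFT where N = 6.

X[k] = Σ(n=0 to 5) x[n] · ω_6^(nk)
where ω_6 = e^(-2πi/6)

Computing each X[k]:
X[0] = 3
X[1] = 1.0000+3.4641i
X[2] = -5.1962i
X[3] = 1
X[4] = 5.1962i
X[5] = 1.0000-3.4641i

X = [3, 1.0000+3.4641i, -5.1962i, 1, 5.1962i, 1.0000-3.4641i]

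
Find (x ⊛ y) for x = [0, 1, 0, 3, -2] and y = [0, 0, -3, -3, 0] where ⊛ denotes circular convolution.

(x ⊛ y)[n] = Σ(m=0 to 4) x[m] · y[(n-m) mod 5]

Computing each output sample:
(x ⊛ y)[0] = -9
(x ⊛ y)[1] = -3
(x ⊛ y)[2] = 6
(x ⊛ y)[3] = -3
(x ⊛ y)[4] = -3

x ⊛ y = [-9, -3, 6, -3, -3]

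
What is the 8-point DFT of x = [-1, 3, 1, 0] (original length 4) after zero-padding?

Original 4-point DFT: [3, -2-3i, -3, -2+3i]
Zero-padded 8-point DFT provides frequency interpolation.

DFT_8([x, 0, ...]) = [3, 1.1213-3.1213i, -2-3i, -3.1213-1.1213i, -3, -3.1213+1.1213i, -2+3i, 1.1213+3.1213i]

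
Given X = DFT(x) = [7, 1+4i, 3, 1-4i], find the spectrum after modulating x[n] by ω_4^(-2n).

Modulation property: DFT(ω_4^(-2n)·x[n]) = X[(k-2) mod 4], so circularly shift X by 2 positions.

X[k-2] = [3, 1-4i, 7, 1+4i]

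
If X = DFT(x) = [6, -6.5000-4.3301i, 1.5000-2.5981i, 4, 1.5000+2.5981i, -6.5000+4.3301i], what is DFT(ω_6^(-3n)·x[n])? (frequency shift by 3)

Modulation property: DFT(ω_6^(-3n)·x[n]) = X[(k-3) mod 6], so circularly shift X by 3 positions.

X[k-3] = [4, 1.5000+2.5981i, -6.5000+4.3301i, 6, -6.5000-4.3301i, 1.5000-2.5981i]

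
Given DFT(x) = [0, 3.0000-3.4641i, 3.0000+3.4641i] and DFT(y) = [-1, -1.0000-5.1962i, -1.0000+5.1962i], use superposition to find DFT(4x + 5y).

By linearity: DFT(4x + 5y) = 4·DFT(x) + 5·DFT(y)
= 4·[0, 3.0000-3.4641i, 3.0000+3.4641i] + 5·[-1, -1.0000-5.1962i, -1.0000+5.1962i]

Computing element-wise:
Z[0] = 4·(0) + 5·(-1) = -5
Z[1] = 4·(3.0000-3.4641i) + 5·(-1.0000-5.1962i) = 7.0000-39.8374i
Z[2] = 4·(3.0000+3.4641i) + 5·(-1.0000+5.1962i) = 7.0000+39.8374i

DFT(4x + 5y) = 4·X + 5·Y = [-5, 7.0000-39.8374i, 7.0000+39.8374i]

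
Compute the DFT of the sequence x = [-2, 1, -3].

X[k] = Σ(n=0 to 2) x[n] · ω_3^(nk)
where ω_3 = e^(-2πi/3)

Computing each X[k]:
X[0] = -4
X[1] = -1.0000-3.4641i
X[2] = -1.0000+3.4641i

X = [-4, -1.0000-3.4641i, -1.0000+3.4641i]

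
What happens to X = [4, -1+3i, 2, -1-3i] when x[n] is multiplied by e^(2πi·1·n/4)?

Modulation property: DFT(ω_4^(-1n)·x[n]) = X[(k-1) mod 4], so circularly shift X by 1 positions.

X[k-1] = [-1-3i, 4, -1+3i, 2]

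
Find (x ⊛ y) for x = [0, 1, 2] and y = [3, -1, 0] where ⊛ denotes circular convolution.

(x ⊛ y)[n] = Σ(m=0 to 2) x[m] · y[(n-m) mod 3]

Computing each output sample:
(x ⊛ y)[0] = -2
(x ⊛ y)[1] = 3
(x ⊛ y)[2] = 5

x ⊛ y = [-2, 3, 5]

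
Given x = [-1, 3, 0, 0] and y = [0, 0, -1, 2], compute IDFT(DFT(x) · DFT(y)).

(x ⊛ y)[n] = Σ(m=0 to 3) x[m] · y[(n-m) mod 4]

Computing each output sample:
(x ⊛ y)[0] = 6
(x ⊛ y)[1] = 0
(x ⊛ y)[2] = 1
(x ⊛ y)[3] = -5

x ⊛ y = [6, 0, 1, -5]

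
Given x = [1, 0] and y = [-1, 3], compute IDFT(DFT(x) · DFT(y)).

(x ⊛ y)[n] = Σ(m=0 to 1) x[m] · y[(n-m) mod 2]

Computing each output sample:
(x ⊛ y)[0] = -1
(x ⊛ y)[1] = 3

x ⊛ y = [-1, 3]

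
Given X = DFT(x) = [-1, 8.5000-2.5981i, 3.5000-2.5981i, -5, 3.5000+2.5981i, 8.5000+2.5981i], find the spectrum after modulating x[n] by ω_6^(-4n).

Modulation property: DFT(ω_6^(-4n)·x[n]) = X[(k-4) mod 6], so circularly shift X by 4 positions.

X[k-4] = [3.5000-2.5981i, -5, 3.5000+2.5981i, 8.5000+2.5981i, -1, 8.5000-2.5981i]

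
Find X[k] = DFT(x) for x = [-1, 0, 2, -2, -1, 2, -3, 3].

X[k] = Σ(n=0 to 7) x[n] · ω_8^(nk)
where ω_8 = e^(-2πi/8)

Computing each X[k]:
X[0] = 0
X[1] = 2.1213-0.0503i
X[2] = -1-1i
X[3] = -2.1213+9.9497i
X[4] = -6
X[5] = -2.1213-9.9497i
X[6] = -1+1i
X[7] = 2.1213+0.0503i

X = [0, 2.1213-0.0503i, -1-1i, -2.1213+9.9497i, -6, -2.1213-9.9497i, -1+1i, 2.1213+0.0503i]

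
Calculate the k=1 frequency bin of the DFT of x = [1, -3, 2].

X[1] = Σ(n=0 to 2) x[n] · ω_3^(1n) where ω_3 = e^(-2πi/3)
= (1)·ω_3^0 + (-3)·ω_3^1 + (2)·ω_3^2

X[1] = 1.5000+4.3301i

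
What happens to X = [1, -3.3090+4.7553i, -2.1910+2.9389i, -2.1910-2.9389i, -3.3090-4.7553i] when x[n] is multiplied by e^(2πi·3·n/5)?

Modulation property: DFT(ω_5^(-3n)·x[n]) = X[(k-3) mod 5], so circularly shift X by 3 positions.

X[k-3] = [-2.1910+2.9389i, -2.1910-2.9389i, -3.3090-4.7553i, 1, -3.3090+4.7553i]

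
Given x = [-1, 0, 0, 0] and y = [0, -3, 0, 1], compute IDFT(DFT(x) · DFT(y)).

(x ⊛ y)[n] = Σ(m=0 to 3) x[m] · y[(n-m) mod 4]

Computing each output sample:
(x ⊛ y)[0] = 0
(x ⊛ y)[1] = 3
(x ⊛ y)[2] = 0
(x ⊛ y)[3] = -1

x ⊛ y = [0, 3, 0, -1]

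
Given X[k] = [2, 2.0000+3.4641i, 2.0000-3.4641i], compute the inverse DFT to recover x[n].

x[n] = (1/3) Σ(k=0 to 2) X[k] · e^(2πikn/3)

Computing each x[n]:
x[0] = 2
x[1] = -2
x[2] = 2

x = [2, -2, 2]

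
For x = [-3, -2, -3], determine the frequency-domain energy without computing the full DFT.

Parseval: Σ|x[n]|² = (1/N)Σ|X[k]|², so Σ|X[k]|² = N·Σ|x[n]|² = 3·22.0000

Σ|X[k]|² = N·Σ|x[n]|² = 3·22.0000 = 66.0000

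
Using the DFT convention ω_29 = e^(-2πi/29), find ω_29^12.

ω_29^12 = e^(-2πi·12/29)
= cos(-2π·12/29) + i·sin(-2π·12/29)
= cos(-24π/29) + i·sin(-24π/29)

ω_29^12 = cos(-24π/29) + i·sin(-24π/29) = -0.8569-0.5156i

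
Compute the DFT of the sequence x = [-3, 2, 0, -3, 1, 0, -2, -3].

X[k] = Σ(n=0 to 7) x[n] · ω_8^(nk)
where ω_8 = e^(-2πi/8)

Computing each X[k]:
X[0] = -8
X[1] = -2.5858-3.4142i
X[2] = -8i
X[3] = -5.4142+0.5858i
X[4] = 0
X[5] = -5.4142-0.5858i
X[6] = 8i
X[7] = -2.5858+3.4142i

X = [-8, -2.5858-3.4142i, -8i, -5.4142+0.5858i, 0, -5.4142-0.5858i, 8i, -2.5858+3.4142i]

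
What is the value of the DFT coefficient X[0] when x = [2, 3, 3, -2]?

X[0] = Σ(n=0 to 3) x[n] · ω_4^0 = Σ x[n]
= (2) + (3) + (3) + (-2)

X[0] = 6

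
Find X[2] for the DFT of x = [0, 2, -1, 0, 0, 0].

X[2] = Σ(n=0 to 5) x[n] · ω_6^(2n) where ω_6 = e^(-2πi/6)
= (0)·ω_6^0 + (2)·ω_6^2 + (-1)·ω_6^4 + (0)·ω_6^6 + (0)·ω_6^8 + (0)·ω_6^10

X[2] = -0.5000-2.5981i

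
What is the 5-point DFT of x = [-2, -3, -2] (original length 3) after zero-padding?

Original 3-point DFT: [-7, 0.5000+0.8660i, 0.5000-0.8660i]
Zero-padded 5-point DFT provides frequency interpolation.

DFT_5([x, 0, ...]) = [-7, -1.3090+4.0287i, -0.1910-0.1388i, -0.1910+0.1388i, -1.3090-4.0287i]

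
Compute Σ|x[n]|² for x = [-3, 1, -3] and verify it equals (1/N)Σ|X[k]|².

Time domain:
Σ|x[n]|² = |-3|² + |1|² + |-3|² = 19.0000

Frequency domain:
(1/3)Σ|X[k]|² = (1/3)(|-5|² + |-2.0000-3.4641i|² + |-2.0000+3.4641i|²) = (1/3)·57.0000 = 19.0000

Both sides agree, confirming Parseval's theorem.

Σ|x[n]|² = (1/N)Σ|X[k]|² = 19.0000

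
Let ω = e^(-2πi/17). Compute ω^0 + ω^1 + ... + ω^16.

Sum of all nth roots of unity equals 0 for n > 1 (geometric series with r ≠ 1).

0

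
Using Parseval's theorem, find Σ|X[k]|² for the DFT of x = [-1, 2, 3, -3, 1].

Parseval: Σ|x[n]|² = (1/N)Σ|X[k]|², so Σ|X[k]|² = N·Σ|x[n]|² = 5·24.0000

Σ|X[k]|² = N·Σ|x[n]|² = 5·24.0000 = 120.0000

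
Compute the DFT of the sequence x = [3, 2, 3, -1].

X[k] = Σ(n=0 to 3) x[n] · ω_4^(nk)
where ω_4 = e^(-2πi/4)

Computing each X[k]:
X[0] = 7
X[1] = -3i
X[2] = 5
X[3] = 3i

X = [7, -3i, 5, 3i]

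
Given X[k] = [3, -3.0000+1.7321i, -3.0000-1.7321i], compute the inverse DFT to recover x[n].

x[n] = (1/3) Σ(k=0 to 2) X[k] · e^(2πikn/3)

Computing each x[n]:
x[0] = -1
x[1] = 1
x[2] = 3

x = [-1, 1, 3]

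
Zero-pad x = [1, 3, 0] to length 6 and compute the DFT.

Original 3-point DFT: [4, -0.5000-2.5981i, -0.5000+2.5981i]
Zero-padded 6-point DFT provides frequency interpolation.

DFT_6([x, 0, ...]) = [4, 2.5000-2.5981i, -0.5000-2.5981i, -2, -0.5000+2.5981i, 2.5000+2.5981i]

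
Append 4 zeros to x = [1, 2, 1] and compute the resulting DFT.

Original 3-point DFT: [4, -0.5000-0.8660i, -0.5000+0.8660i]
Zero-padded 7-point DFT provides frequency interpolation.

DFT_7([x, 0, ...]) = [4, 2.0245-2.5386i, -0.3460-1.5160i, -0.1784-0.0859i, -0.1784+0.0859i, -0.3460+1.5160i, 2.0245+2.5386i]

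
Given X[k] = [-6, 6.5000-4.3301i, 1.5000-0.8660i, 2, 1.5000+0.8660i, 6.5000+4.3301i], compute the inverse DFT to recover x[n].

x[n] = (1/6) Σ(k=0 to 5) X[k] · e^(2πikn/6)

Computing each x[n]:
x[0] = 2
x[1] = 1
x[2] = -1
x[3] = -3
x[4] = -3
x[5] = -2

x = [2, 1, -1, -3, -3, -2]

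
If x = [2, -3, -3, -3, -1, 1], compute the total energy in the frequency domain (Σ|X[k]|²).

Parseval: Σ|x[n]|² = (1/N)Σ|X[k]|², so Σ|X[k]|² = N·Σ|x[n]|² = 6·33.0000

Σ|X[k]|² = N·Σ|x[n]|² = 6·33.0000 = 198.0000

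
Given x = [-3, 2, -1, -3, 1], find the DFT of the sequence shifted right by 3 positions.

Time shift by 3: X_shifted[k] = ω_5^(3k) · X[k]
Shifted x = [-1, -3, 1, -3, 2]

DFT(x[n-3]) = [-4, 0.3090+2.4041i, -0.8090+6.7432i, -0.8090-6.7432i, 0.3090-2.4041i]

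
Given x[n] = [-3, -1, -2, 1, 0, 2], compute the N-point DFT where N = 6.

X[k] = Σ(n=0 to 5) x[n] · ω_6^(nk)
where ω_6 = e^(-2πi/6)

Computing each X[k]:
X[0] = -3
X[1] = -2.5000+4.3301i
X[2] = -1.5000+0.8660i
X[3] = -7
X[4] = -1.5000-0.8660i
X[5] = -2.5000-4.3301i

X = [-3, -2.5000+4.3301i, -1.5000+0.8660i, -7, -1.5000-0.8660i, -2.5000-4.3301i]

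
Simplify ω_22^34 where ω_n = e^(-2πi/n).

Since ω_22^22 = 1, powers reduce modulo 22.
34 mod 22 = 12
So ω_22^34 = ω_22^12 = e^(-2πi·12/22)

ω_22^34 = ω_22^12 = -0.9595+0.2817i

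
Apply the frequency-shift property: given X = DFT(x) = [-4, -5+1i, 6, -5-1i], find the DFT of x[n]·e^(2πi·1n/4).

Modulation property: DFT(ω_4^(-1n)·x[n]) = X[(k-1) mod 4], so circularly shift X by 1 positions.

X[k-1] = [-5-1i, -4, -5+1i, 6]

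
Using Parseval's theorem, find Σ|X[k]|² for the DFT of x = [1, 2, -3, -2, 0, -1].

Parseval: Σ|x[n]|² = (1/N)Σ|X[k]|², so Σ|X[k]|² = N·Σ|x[n]|² = 6·19.0000

Σ|X[k]|² = N·Σ|x[n]|² = 6·19.0000 = 114.0000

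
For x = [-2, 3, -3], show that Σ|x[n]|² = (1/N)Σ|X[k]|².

Time domain:
Σ|x[n]|² = |-2|² + |3|² + |-3|² = 22.0000

Frequency domain:
(1/3)Σ|X[k]|² = (1/3)(|-2|² + |-2.0000-5.1962i|² + |-2.0000+5.1962i|²) = (1/3)·66.0000 = 22.0000

Both sides agree, confirming Parseval's theorem.

Σ|x[n]|² = (1/N)Σ|X[k]|² = 22.0000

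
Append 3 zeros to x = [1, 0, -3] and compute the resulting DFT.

Original 3-point DFT: [-2, 2.5000-2.5981i, 2.5000+2.5981i]
Zero-padded 6-point DFT provides frequency interpolation.

DFT_6([x, 0, ...]) = [-2, 2.5000+2.5981i, 2.5000-2.5981i, -2, 2.5000+2.5981i, 2.5000-2.5981i]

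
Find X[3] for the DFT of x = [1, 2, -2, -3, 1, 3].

X[3] = Σ(n=0 to 5) x[n] · ω_6^(3n) where ω_6 = e^(-2πi/6)
= (1)·ω_6^0 + (2)·ω_6^3 + (-2)·ω_6^6 + (-3)·ω_6^9 + (1)·ω_6^12 + (3)·ω_6^15

X[3] = -2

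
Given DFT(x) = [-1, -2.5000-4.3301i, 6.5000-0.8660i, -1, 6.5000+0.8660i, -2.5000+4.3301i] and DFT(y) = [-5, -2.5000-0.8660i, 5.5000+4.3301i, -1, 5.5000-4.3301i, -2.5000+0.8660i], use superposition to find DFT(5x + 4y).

By linearity: DFT(5x + 4y) = 5·DFT(x) + 4·DFT(y)
= 5·[-1, -2.5000-4.3301i, 6.5000-0.8660i, -1, 6.5000+0.8660i, -2.5000+4.3301i] + 4·[-5, -2.5000-0.8660i, 5.5000+4.3301i, -1, 5.5000-4.3301i, -2.5000+0.8660i]

Computing element-wise:
Z[0] = 5·(-1) + 4·(-5) = -25
Z[1] = 5·(-2.5000-4.3301i) + 4·(-2.5000-0.8660i) = -22.5000-25.1145i
Z[2] = 5·(6.5000-0.8660i) + 4·(5.5000+4.3301i) = 54.5000+12.9904i
Z[3] = 5·(-1) + 4·(-1) = -9
Z[4] = 5·(6.5000+0.8660i) + 4·(5.5000-4.3301i) = 54.5000-12.9904i
Z[5] = 5·(-2.5000+4.3301i) + 4·(-2.5000+0.8660i) = -22.5000+25.1145i

DFT(5x + 4y) = 5·X + 4·Y = [-25, -22.5000-25.1145i, 54.5000+12.9904i, -9, 54.5000-12.9904i, -22.5000+25.1145i]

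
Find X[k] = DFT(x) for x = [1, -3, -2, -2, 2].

X[k] = Σ(n=0 to 4) x[n] · ω_5^(nk)
where ω_5 = e^(-2πi/5)

Computing each X[k]:
X[0] = -4
X[1] = 3.9271+4.7553i
X[2] = 0.5729+2.9389i
X[3] = 0.5729-2.9389i
X[4] = 3.9271-4.7553i

X = [-4, 3.9271+4.7553i, 0.5729+2.9389i, 0.5729-2.9389i, 3.9271-4.7553i]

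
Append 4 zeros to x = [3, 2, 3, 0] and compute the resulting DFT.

Original 4-point DFT: [8, -2i, 4, 2i]
Zero-padded 8-point DFT provides frequency interpolation.

DFT_8([x, 0, ...]) = [8, 4.4142-4.4142i, -2i, 1.5858+1.5858i, 4, 1.5858-1.5858i, 2i, 4.4142+4.4142i]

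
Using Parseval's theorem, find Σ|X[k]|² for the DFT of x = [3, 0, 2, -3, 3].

Parseval: Σ|x[n]|² = (1/N)Σ|X[k]|², so Σ|X[k]|² = N·Σ|x[n]|² = 5·31.0000

Σ|X[k]|² = N·Σ|x[n]|² = 5·31.0000 = 155.0000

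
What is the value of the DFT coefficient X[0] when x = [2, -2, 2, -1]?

X[0] = Σ(n=0 to 3) x[n] · ω_4^0 = Σ x[n]
= (2) + (-2) + (2) + (-1)

X[0] = 1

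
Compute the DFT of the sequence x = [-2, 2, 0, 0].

X[k] = Σ(n=0 to 3) x[n] · ω_4^(nk)
where ω_4 = e^(-2πi/4)

Computing each X[k]:
X[0] = 0
X[1] = -2-2i
X[2] = -4
X[3] = -2+2i

X = [0, -2-2i, -4, -2+2i]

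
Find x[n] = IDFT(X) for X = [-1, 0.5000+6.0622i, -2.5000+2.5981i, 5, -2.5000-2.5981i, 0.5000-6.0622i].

x[n] = (1/6) Σ(k=0 to 5) X[k] · e^(2πikn/6)

Computing each x[n]:
x[0] = 0
x[1] = -3
x[2] = 0
x[3] = -2
x[4] = 2
x[5] = 2

x = [0, -3, 0, -2, 2, 2]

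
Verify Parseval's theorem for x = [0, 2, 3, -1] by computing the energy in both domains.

Time domain:
Σ|x[n]|² = |0|² + |2|² + |3|² + |-1|² = 14.0000

Frequency domain:
(1/4)Σ|X[k]|² = (1/4)(|4|² + |-3-3i|² + |2|² + |-3+3i|²) = (1/4)·56.0000 = 14.0000

Both sides agree, confirming Parseval's theorem.

Σ|x[n]|² = (1/N)Σ|X[k]|² = 14.0000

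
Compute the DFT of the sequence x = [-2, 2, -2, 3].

X[k] = Σ(n=0 to 3) x[n] · ω_4^(nk)
where ω_4 = e^(-2πi/4)

Computing each X[k]:
X[0] = 1
X[1] = 1i
X[2] = -9
X[3] = -1i

X = [1, 1i, -9, -1i]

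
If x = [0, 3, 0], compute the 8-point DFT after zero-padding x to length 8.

Original 3-point DFT: [3, -1.5000-2.5981i, -1.5000+2.5981i]
Zero-padded 8-point DFT provides frequency interpolation.

DFT_8([x, 0, ...]) = [3, 2.1213-2.1213i, -3i, -2.1213-2.1213i, -3, -2.1213+2.1213i, 3i, 2.1213+2.1213i]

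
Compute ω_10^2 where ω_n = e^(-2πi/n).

ω_10^2 = e^(-2πi·2/10)
= cos(-2π·2/10) + i·sin(-2π·2/10)
= cos(-4π/10) + i·sin(-4π/10)

ω_10^2 = cos(-4π/10) + i·sin(-4π/10) = 0.3090-0.9511i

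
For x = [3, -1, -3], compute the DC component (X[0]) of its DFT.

X[0] = Σ(n=0 to 2) x[n] · ω_3^0 = Σ x[n]
= (3) + (-1) + (-3)

X[0] = -1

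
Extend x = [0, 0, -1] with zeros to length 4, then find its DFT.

Original 3-point DFT: [-1, 0.5000-0.8660i, 0.5000+0.8660i]
Zero-padded 4-point DFT provides frequency interpolation.

DFT_4([x, 0, ...]) = [-1, 1, -1, 1]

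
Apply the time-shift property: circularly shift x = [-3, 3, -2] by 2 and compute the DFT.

Time shift by 2: X_shifted[k] = ω_3^(2k) · X[k]
Shifted x = [3, -2, -3]

DFT(x[n-2]) = [-2, 5.5000-0.8660i, 5.5000+0.8660i]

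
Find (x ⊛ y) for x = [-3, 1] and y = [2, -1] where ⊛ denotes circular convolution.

(x ⊛ y)[n] = Σ(m=0 to 1) x[m] · y[(n-m) mod 2]

Computing each output sample:
(x ⊛ y)[0] = -7
(x ⊛ y)[1] = 5

x ⊛ y = [-7, 5]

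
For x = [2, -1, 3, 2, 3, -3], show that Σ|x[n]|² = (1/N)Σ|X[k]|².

Time domain:
Σ|x[n]|² = |2|² + |-1|² + |3|² + |2|² + |3|² + |-3|² = 36.0000

Frequency domain:
(1/6)Σ|X[k]|² = (1/6)(|6|² + |-5.0000-1.7321i|² + |3.0000-1.7321i|² + |10|² + |3.0000+1.7321i|² + |-5.0000+1.7321i|²) = (1/6)·216.0000 = 36.0000

Both sides agree, confirming Parseval's theorem.

Σ|x[n]|² = (1/N)Σ|X[k]|² = 36.0000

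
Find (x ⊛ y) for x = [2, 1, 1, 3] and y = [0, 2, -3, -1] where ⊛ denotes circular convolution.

(x ⊛ y)[n] = Σ(m=0 to 3) x[m] · y[(n-m) mod 4]

Computing each output sample:
(x ⊛ y)[0] = 2
(x ⊛ y)[1] = -6
(x ⊛ y)[2] = -7
(x ⊛ y)[3] = -3

x ⊛ y = [2, -6, -7, -3]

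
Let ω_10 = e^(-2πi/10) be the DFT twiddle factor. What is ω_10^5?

ω_10^5 = e^(-2πi·5/10)
= cos(-2π·5/10) + i·sin(-2π·5/10)
= cos(-10π/10) + i·sin(-10π/10)

ω_10^5 = cos(-10π/10) + i·sin(-10π/10) = -1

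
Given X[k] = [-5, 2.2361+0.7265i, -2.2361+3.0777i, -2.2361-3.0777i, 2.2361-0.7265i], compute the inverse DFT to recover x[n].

x[n] = (1/5) Σ(k=0 to 4) X[k] · e^(2πikn/5)

Computing each x[n]:
x[0] = -1
x[1] = -1
x[2] = -1
x[3] = -3
x[4] = 1

x = [-1, -1, -1, -3, 1]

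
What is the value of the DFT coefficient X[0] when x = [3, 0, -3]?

X[0] = Σ(n=0 to 2) x[n] · ω_3^0 = Σ x[n]
= (3) + (0) + (-3)

X[0] = 0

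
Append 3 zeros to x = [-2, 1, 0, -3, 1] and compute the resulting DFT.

Original 5-point DFT: [-3, 1.0451-1.7634i, -4.5451+2.8532i, -4.5451-2.8532i, 1.0451+1.7634i]
Zero-padded 8-point DFT provides frequency interpolation.

DFT_8([x, 0, ...]) = [-3, -0.1716+1.4142i, -1-4i, -5.8284+1.4142i, 1, -5.8284-1.4142i, -1+4i, -0.1716-1.4142i]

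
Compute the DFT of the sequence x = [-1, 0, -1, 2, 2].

X[k] = Σ(n=0 to 4) x[n] · ω_5^(nk)
where ω_5 = e^(-2πi/5)

Computing each X[k]:
X[0] = 2
X[1] = -1.1910+3.6655i
X[2] = -2.3090-1.6776i
X[3] = -2.3090+1.6776i
X[4] = -1.1910-3.6655i

X = [2, -1.1910+3.6655i, -2.3090-1.6776i, -2.3090+1.6776i, -1.1910-3.6655i]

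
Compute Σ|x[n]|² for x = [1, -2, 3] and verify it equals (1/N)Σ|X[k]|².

Time domain:
Σ|x[n]|² = |1|² + |-2|² + |3|² = 14.0000

Frequency domain:
(1/3)Σ|X[k]|² = (1/3)(|2|² + |0.5000+4.3301i|² + |0.5000-4.3301i|²) = (1/3)·42.0000 = 14.0000

Both sides agree, confirming Parseval's theorem.

Σ|x[n]|² = (1/N)Σ|X[k]|² = 14.0000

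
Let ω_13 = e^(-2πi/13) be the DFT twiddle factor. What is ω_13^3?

ω_13^3 = e^(-2πi·3/13)
= cos(-2π·3/13) + i·sin(-2π·3/13)
= cos(-6π/13) + i·sin(-6π/13)

ω_13^3 = cos(-6π/13) + i·sin(-6π/13) = 0.1205-0.9927i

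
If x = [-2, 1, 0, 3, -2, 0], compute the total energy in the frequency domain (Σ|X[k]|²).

Parseval: Σ|x[n]|² = (1/N)Σ|X[k]|², so Σ|X[k]|² = N·Σ|x[n]|² = 6·18.0000

Σ|X[k]|² = N·Σ|x[n]|² = 6·18.0000 = 108.0000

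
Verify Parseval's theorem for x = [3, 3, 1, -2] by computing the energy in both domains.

Time domain:
Σ|x[n]|² = |3|² + |3|² + |1|² + |-2|² = 23.0000

Frequency domain:
(1/4)Σ|X[k]|² = (1/4)(|5|² + |2-5i|² + |3|² + |2+5i|²) = (1/4)·92.0000 = 23.0000

Both sides agree, confirming Parseval's theorem.

Σ|x[n]|² = (1/N)Σ|X[k]|² = 23.0000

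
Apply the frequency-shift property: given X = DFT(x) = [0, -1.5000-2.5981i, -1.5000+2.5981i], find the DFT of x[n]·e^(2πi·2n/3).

Modulation property: DFT(ω_3^(-2n)·x[n]) = X[(k-2) mod 3], so circularly shift X by 2 positions.

X[k-2] = [-1.5000-2.5981i, -1.5000+2.5981i, 0]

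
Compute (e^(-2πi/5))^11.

Since ω_5^5 = 1, powers reduce modulo 5.
11 mod 5 = 1
So ω_5^11 = ω_5^1 = e^(-2πi·1/5)

ω_5^11 = ω_5^1 = 0.3090-0.9511i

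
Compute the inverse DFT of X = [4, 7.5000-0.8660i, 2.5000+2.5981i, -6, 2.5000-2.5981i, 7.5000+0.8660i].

x[n] = (1/6) Σ(k=0 to 5) X[k] · e^(2πikn/6)

Computing each x[n]:
x[0] = 3
x[1] = 2
x[2] = -1
x[3] = 0
x[4] = -3
x[5] = 3

x = [3, 2, -1, 0, -3, 3]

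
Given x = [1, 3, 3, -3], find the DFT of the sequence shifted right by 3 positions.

Time shift by 3: X_shifted[k] = ω_4^(3k) · X[k]
Shifted x = [3, 3, -3, 1]

DFT(x[n-3]) = [4, 6-2i, -4, 6+2i]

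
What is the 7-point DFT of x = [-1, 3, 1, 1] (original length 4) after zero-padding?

Original 4-point DFT: [4, -2-2i, -4, -2+2i]
Zero-padded 7-point DFT provides frequency interpolation.

DFT_7([x, 0, ...]) = [4, -0.2530-3.7543i, -1.9450-1.7091i, -3.3019-1.4947i, -3.3019+1.4947i, -1.9450+1.7091i, -0.2530+3.7543i]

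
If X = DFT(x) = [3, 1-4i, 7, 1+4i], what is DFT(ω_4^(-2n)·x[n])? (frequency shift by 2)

Modulation property: DFT(ω_4^(-2n)·x[n]) = X[(k-2) mod 4], so circularly shift X by 2 positions.

X[k-2] = [7, 1+4i, 3, 1-4i]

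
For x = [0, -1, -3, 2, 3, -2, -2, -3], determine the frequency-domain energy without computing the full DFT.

Parseval: Σ|x[n]|² = (1/N)Σ|X[k]|², so Σ|X[k]|² = N·Σ|x[n]|² = 8·40.0000

Σ|X[k]|² = N·Σ|x[n]|² = 8·40.0000 = 320.0000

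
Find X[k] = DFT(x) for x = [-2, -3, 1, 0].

X[k] = Σ(n=0 to 3) x[n] · ω_4^(nk)
where ω_4 = e^(-2πi/4)

Computing each X[k]:
X[0] = -4
X[1] = -3+3i
X[2] = 2
X[3] = -3-3i

X = [-4, -3+3i, 2, -3-3i]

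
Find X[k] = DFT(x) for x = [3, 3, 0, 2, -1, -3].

X[k] = Σ(n=0 to 5) x[n] · ω_6^(nk)
where ω_6 = e^(-2πi/6)

Computing each X[k]:
X[0] = 4
X[1] = 1.5000-6.0622i
X[2] = 5.5000-4.3301i
X[3] = 0
X[4] = 5.5000+4.3301i
X[5] = 1.5000+6.0622i

X = [4, 1.5000-6.0622i, 5.5000-4.3301i, 0, 5.5000+4.3301i, 1.5000+6.0622i]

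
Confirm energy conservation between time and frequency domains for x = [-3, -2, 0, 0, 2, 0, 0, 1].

Time domain:
Σ|x[n]|² = |-3|² + |-2|² + |0|² + |0|² + |2|² + |0|² + |0|² + |1|² = 18.0000

Frequency domain:
(1/8)Σ|X[k]|² = (1/8)(|-2|² + |-5.7071+2.1213i|² + |-1+3i|² + |-4.2929+2.1213i|² + |0|² + |-4.2929-2.1213i|² + |-1-3i|² + |-5.7071-2.1213i|²) = (1/8)·144.0000 = 18.0000

Both sides agree, confirming Parseval's theorem.

Σ|x[n]|² = (1/N)Σ|X[k]|² = 18.0000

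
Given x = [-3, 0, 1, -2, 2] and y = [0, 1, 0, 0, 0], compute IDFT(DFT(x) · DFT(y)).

(x ⊛ y)[n] = Σ(m=0 to 4) x[m] · y[(n-m) mod 5]

Computing each output sample:
(x ⊛ y)[0] = 2
(x ⊛ y)[1] = -3
(x ⊛ y)[2] = 0
(x ⊛ y)[3] = 1
(x ⊛ y)[4] = -2

x ⊛ y = [2, -3, 0, 1, -2]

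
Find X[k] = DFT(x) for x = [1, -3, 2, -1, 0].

X[k] = Σ(n=0 to 4) x[n] · ω_5^(nk)
where ω_5 = e^(-2πi/5)

Computing each X[k]:
X[0] = -1
X[1] = -0.7361+1.0898i
X[2] = 3.7361+4.6165i
X[3] = 3.7361-4.6165i
X[4] = -0.7361-1.0898i

X = [-1, -0.7361+1.0898i, 3.7361+4.6165i, 3.7361-4.6165i, -0.7361-1.0898i]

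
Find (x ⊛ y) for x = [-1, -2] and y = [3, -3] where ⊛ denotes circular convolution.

(x ⊛ y)[n] = Σ(m=0 to 1) x[m] · y[(n-m) mod 2]

Computing each output sample:
(x ⊛ y)[0] = 3
(x ⊛ y)[1] = -3

x ⊛ y = [3, -3]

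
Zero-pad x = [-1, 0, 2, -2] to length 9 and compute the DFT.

Original 4-point DFT: [-1, -3-2i, 3, -3+2i]
Zero-padded 9-point DFT provides frequency interpolation.

DFT_9([x, 0, ...]) = [-1, 0.3473-0.2376i, -1.8794-2.4161i, -4.0000+1.7321i, 1.5321+3.0176i, 1.5321-3.0176i, -4.0000-1.7321i, -1.8794+2.4161i, 0.3473+0.2376i]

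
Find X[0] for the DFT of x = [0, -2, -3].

X[0] = Σ(n=0 to 2) x[n] · ω_3^0 = Σ x[n]
= (0) + (-2) + (-3)

X[0] = -5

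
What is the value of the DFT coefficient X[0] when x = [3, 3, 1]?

X[0] = Σ(n=0 to 2) x[n] · ω_3^0 = Σ x[n]
= (3) + (3) + (1)

X[0] = 7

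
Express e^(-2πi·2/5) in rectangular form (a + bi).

ω_5^2 = e^(-2πi·2/5)
= cos(-2π·2/5) + i·sin(-2π·2/5)
= cos(-4π/5) + i·sin(-4π/5)

ω_5^2 = cos(-4π/5) + i·sin(-4π/5) = -0.8090-0.5878i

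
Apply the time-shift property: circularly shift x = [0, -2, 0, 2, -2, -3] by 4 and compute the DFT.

Time shift by 4: X_shifted[k] = ω_6^(4k) · X[k]
Shifted x = [0, 2, -2, -3, 0, -2]

DFT(x[n-4]) = [-5, 4.0000-1.7321i, -2.0000-5.1962i, 1, -2.0000+5.1962i, 4.0000+1.7321i]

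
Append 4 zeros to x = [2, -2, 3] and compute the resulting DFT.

Original 3-point DFT: [3, 1.5000+4.3301i, 1.5000-4.3301i]
Zero-padded 7-point DFT provides frequency interpolation.

DFT_7([x, 0, ...]) = [3, 0.0855-1.3611i, -0.2579+3.2515i, 5.6724+3.2133i, 5.6724-3.2133i, -0.2579-3.2515i, 0.0855+1.3611i]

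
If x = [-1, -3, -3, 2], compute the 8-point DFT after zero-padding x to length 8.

Original 4-point DFT: [-5, 2+5i, -3, 2-5i]
Zero-padded 8-point DFT provides frequency interpolation.

DFT_8([x, 0, ...]) = [-5, -4.5355+3.7071i, 2+5i, 2.5355-2.2929i, -3, 2.5355+2.2929i, 2-5i, -4.5355-3.7071i]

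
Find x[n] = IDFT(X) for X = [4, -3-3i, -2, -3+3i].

x[n] = (1/4) Σ(k=0 to 3) X[k] · e^(2πikn/4)

Computing each x[n]:
x[0] = -1
x[1] = 3
x[2] = 2
x[3] = 0

x = [-1, 3, 2, 0]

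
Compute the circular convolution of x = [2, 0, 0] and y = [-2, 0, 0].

(x ⊛ y)[n] = Σ(m=0 to 2) x[m] · y[(n-m) mod 3]

Computing each output sample:
(x ⊛ y)[0] = -4
(x ⊛ y)[1] = 0
(x ⊛ y)[2] = 0

x ⊛ y = [-4, 0, 0]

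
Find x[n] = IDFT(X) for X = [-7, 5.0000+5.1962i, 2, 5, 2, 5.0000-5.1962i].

x[n] = (1/6) Σ(k=0 to 5) X[k] · e^(2πikn/6)

Computing each x[n]:
x[0] = 2
x[1] = -3
x[2] = -3
x[3] = -3
x[4] = 0
x[5] = 0

x = [2, -3, -3, -3, 0, 0]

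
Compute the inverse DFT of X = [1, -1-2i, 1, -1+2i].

x[n] = (1/4) Σ(k=0 to 3) X[k] · e^(2πikn/4)

Computing each x[n]:
x[0] = 0
x[1] = 1
x[2] = 1
x[3] = -1

x = [0, 1, 1, -1]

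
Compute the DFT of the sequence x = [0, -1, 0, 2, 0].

X[k] = Σ(n=0 to 4) x[n] · ω_5^(nk)
where ω_5 = e^(-2πi/5)

Computing each X[k]:
X[0] = 1
X[1] = -1.9271+2.1266i
X[2] = 1.4271-1.3143i
X[3] = 1.4271+1.3143i
X[4] = -1.9271-2.1266i

X = [1, -1.9271+2.1266i, 1.4271-1.3143i, 1.4271+1.3143i, -1.9271-2.1266i]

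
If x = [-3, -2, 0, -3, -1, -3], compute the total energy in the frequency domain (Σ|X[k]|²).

Parseval: Σ|x[n]|² = (1/N)Σ|X[k]|², so Σ|X[k]|² = N·Σ|x[n]|² = 6·32.0000

Σ|X[k]|² = N·Σ|x[n]|² = 6·32.0000 = 192.0000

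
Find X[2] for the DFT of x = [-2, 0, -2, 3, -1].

X[2] = Σ(n=0 to 4) x[n] · ω_5^(2n) where ω_5 = e^(-2πi/5)
= (-2)·ω_5^0 + (0)·ω_5^2 + (-2)·ω_5^4 + (3)·ω_5^6 + (-1)·ω_5^8

X[2] = -0.8820-5.3431i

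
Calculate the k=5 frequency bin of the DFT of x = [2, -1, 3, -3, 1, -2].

X[5] = Σ(n=0 to 5) x[n] · ω_6^(5n) where ω_6 = e^(-2πi/6)
= (2)·ω_6^0 + (-1)·ω_6^5 + (3)·ω_6^10 + (-3)·ω_6^15 + (1)·ω_6^20 + (-2)·ω_6^25

X[5] = 1.5000+2.5981i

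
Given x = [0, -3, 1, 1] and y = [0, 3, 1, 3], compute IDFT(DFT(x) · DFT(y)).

(x ⊛ y)[n] = Σ(m=0 to 3) x[m] · y[(n-m) mod 4]

Computing each output sample:
(x ⊛ y)[0] = -5
(x ⊛ y)[1] = 4
(x ⊛ y)[2] = -6
(x ⊛ y)[3] = 0

x ⊛ y = [-5, 4, -6, 0]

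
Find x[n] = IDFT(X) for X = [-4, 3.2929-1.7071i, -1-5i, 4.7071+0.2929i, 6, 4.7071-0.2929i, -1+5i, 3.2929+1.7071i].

x[n] = (1/8) Σ(k=0 to 7) X[k] · e^(2πikn/8)

Computing each x[n]:
x[0] = 2
x[1] = 0
x[2] = 1
x[3] = -2
x[4] = -2
x[5] = 0
x[6] = 0
x[7] = -3

x = [2, 0, 1, -2, -2, 0, 0, -3]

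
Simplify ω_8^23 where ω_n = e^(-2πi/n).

Since ω_8^8 = 1, powers reduce modulo 8.
23 mod 8 = 7
So ω_8^23 = ω_8^7 = e^(-2πi·7/8)

ω_8^23 = ω_8^7 = 0.7071+0.7071i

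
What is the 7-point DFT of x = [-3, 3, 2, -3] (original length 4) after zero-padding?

Original 4-point DFT: [-1, -5-6i, -1, -5+6i]
Zero-padded 7-point DFT provides frequency interpolation.

DFT_7([x, 0, ...]) = [-1, 1.1283-2.9937i, -7.3400-4.4025i, -3.7884+3.1868i, -3.7884-3.1868i, -7.3400+4.4025i, 1.1283+2.9937i]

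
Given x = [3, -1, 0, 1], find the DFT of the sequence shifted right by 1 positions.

Time shift by 1: X_shifted[k] = ω_4^(1k) · X[k]
Shifted x = [1, 3, -1, 0]

DFT(x[n-1]) = [3, 2-3i, -3, 2+3i]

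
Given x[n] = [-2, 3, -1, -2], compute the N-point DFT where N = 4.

X[k] = Σ(n=0 to 3) x[n] · ω_4^(nk)
where ω_4 = e^(-2πi/4)

Computing each X[k]:
X[0] = -2
X[1] = -1-5i
X[2] = -4
X[3] = -1+5i

X = [-2, -1-5i, -4, -1+5i]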